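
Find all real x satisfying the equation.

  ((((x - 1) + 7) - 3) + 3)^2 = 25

Step 1. [((((x - 1) + 7) - 3) + 3)^2 = 25] 25 ≥ 0, LHS is (·)² — take ±√ ⇒ sqrt: (((x - 1) + 7) - 3) + 3 = 5 or -5.
Step 2. [(((x - 1) + 7) - 3) + 3 = 5 or -5] subtract 3: x sits inside (… + 3), so sub: ((x - 1) + 7) - 3 = 2 or -8.
Step 3. [((x - 1) + 7) - 3 = 2 or -8] -3 is outermost — add 3 both sides ⇒ sub: (x - 1) + 7 = 5 or -5.
Step 4. [(x - 1) + 7 = 5 or -5] +7 is outermost — subtract 7 both sides, so sub: x - 1 = -2 or -12.
Step 5. [x - 1 = -2 or -12] 1 comes off first (add 1) ⇒ sub: x = -1 or -11.

Answer: x ∈ {-11, -1}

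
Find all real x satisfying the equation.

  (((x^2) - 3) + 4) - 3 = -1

Step 1. [(((x^2) - 3) + 4) - 3 = -1] the outer -3 inverts by adding 3 ⇒ sub: ((x^2) - 3) + 4 = 2.
Step 2. [((x^2) - 3) + 4 = 2] the outer +4 inverts by subtracting 4. So sub: (x^2) - 3 = -2.
Step 3. [(x^2) - 3 = -2] -3 is outermost — add 3 both sides ⇒ sub: x^2 = 1.
Step 4. [x^2 = 1] √ both sides: 1 ≥ 0 gives two branches, so sqrt: x = 1 or -1.

Answer: x ∈ {-1, 1}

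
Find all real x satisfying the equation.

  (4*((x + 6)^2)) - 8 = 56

Step 1. [(4*((x + 6)^2)) - 8 = 56] add 8: x sits inside (… - 8), so sub: 4*((x + 6)^2) = 64.
Step 2. [4*((x + 6)^2) = 64] divide by the outer 4 ⇒ div: (x + 6)^2 = 16.
Step 3. [(x + 6)^2 = 16] LHS squared, RHS 16 ≥ 0: apply √ (±), so sqrt: x + 6 = 4 or -4.
Step 4. [x + 6 = 4 or -4] subtract 6: x sits inside (… + 6). So sub: x = -2 or -10.

Answer: x ∈ {-10, -2}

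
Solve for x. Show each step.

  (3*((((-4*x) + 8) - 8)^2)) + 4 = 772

Step 1. [(3*((((-4*x) + 8) - 8)^2)) + 4 = 772] 4 comes off first (subtract 4), so sub: 3*((((-4*x) + 8) - 8)^2) = 768.
Step 2. [3*((((-4*x) + 8) - 8)^2) = 768] divide by the outer 3 ⇒ div: (((-4*x) + 8) - 8)^2 = 256.
Step 3. [(((-4*x) + 8) - 8)^2 = 256] 256 ≥ 0, LHS is (·)² — take ±√, so sqrt: ((-4*x) + 8) - 8 = 16 or -16.
Step 4. [((-4*x) + 8) - 8 = 16 or -16] peel the -8: add 8 from each side ⇒ sub: (-4*x) + 8 = 24 or -8.
Step 5. [(-4*x) + 8 = 24 or -8] the outer +8 inverts by subtracting 8, so sub: -4*x = 16 or -16.
Step 6. [-4*x = 16 or -16] LHS = -4·(…); ÷-4 both sides ⇒ div: x = -4 or 4.

Answer: x ∈ {-4, 4}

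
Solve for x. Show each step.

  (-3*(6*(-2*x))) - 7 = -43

Step 1. [(-3*(6*(-2*x))) - 7 = -43] the outer -7 inverts by adding 7, so sub: -3*(6*(-2*x)) = -36.
Step 2. [-3*(6*(-2*x)) = -36] divide by the outer -3, so div: 6*(-2*x) = 12.
Step 3. [6*(-2*x) = 12] LHS = 6·(…); ÷6 both sides. So div: -2*x = 2.
Step 4. [-2*x = 2] -2·(inner) — divide through by -2. So div: x = -1.

Answer: x ∈ {-1}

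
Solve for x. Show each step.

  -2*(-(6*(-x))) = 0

Step 1. [-2*(-(6*(-x))) = 0] leading coefficient -2: divide by -2, so div: -(6*(-x)) = 0.
Step 2. [-(6*(-x)) = 0] LHS negated; negate both sides. So neg: 6*(-x) = 0.
Step 3. [6*(-x) = 0] 6 out front; divide by 6. So div: -x = 0.
Step 4. [-x = 0] leading − — multiply by −1, so neg: x = 0.

Answer: x ∈ {0}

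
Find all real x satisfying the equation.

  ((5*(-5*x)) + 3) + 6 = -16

Step 1. [((5*(-5*x)) + 3) + 6 = -16] +6 is outermost — subtract 6 both sides, so sub: (5*(-5*x)) + 3 = -22.
Step 2. [(5*(-5*x)) + 3 = -22] subtract 3: x sits inside (… + 3), so sub: 5*(-5*x) = -25.
Step 3. [5*(-5*x) = -25] 5 out front; divide by 5 ⇒ div: -5*x = -5.
Step 4. [-5*x = -5] -5·(inner) — divide through by -5, so div: x = 1.

Answer: x ∈ {1}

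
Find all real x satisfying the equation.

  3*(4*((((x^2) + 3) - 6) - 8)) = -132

Step 1. [3*(4*((((x^2) + 3) - 6) - 8)) = -132] 3 out front; divide by 3. So div: 4*((((x^2) + 3) - 6) - 8) = -44.
Step 2. [4*((((x^2) + 3) - 6) - 8) = -44] LHS = 4·(…); ÷4 both sides ⇒ div: (((x^2) + 3) - 6) - 8 = -11.
Step 3. [(((x^2) + 3) - 6) - 8 = -11] add 8: x sits inside (… - 8). So sub: ((x^2) + 3) - 6 = -3.
Step 4. [((x^2) + 3) - 6 = -3] -6 is outermost — add 6 both sides ⇒ sub: (x^2) + 3 = 3.
Step 5. [(x^2) + 3 = 3] peel the +3: subtract 3 from each side ⇒ sub: x^2 = 0.
Step 6. [x^2 = 0] LHS squared, RHS 0 ≥ 0: apply √ (±), so sqrt: x = 0.

Answer: x ∈ {0}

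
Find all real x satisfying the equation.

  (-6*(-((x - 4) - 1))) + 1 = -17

Step 1. [(-6*(-((x - 4) - 1))) + 1 = -17] subtract 1: x sits inside (… + 1). So sub: -6*(-((x - 4) - 1)) = -18.
Step 2. [-6*(-((x - 4) - 1)) = -18] leading coefficient -6: divide by -6, so div: -((x - 4) - 1) = 3.
Step 3. [-((x - 4) - 1) = 3] flip signs both sides, so neg: (x - 4) - 1 = -3.
Step 4. [(x - 4) - 1 = -3] add 1: x sits inside (… - 1) ⇒ sub: x - 4 = -2.
Step 5. [x - 4 = -2] peel the -4: add 4 from each side. So sub: x = 2.

Answer: x ∈ {2}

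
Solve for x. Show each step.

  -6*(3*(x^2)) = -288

Step 1. [-6*(3*(x^2)) = -288] leading coefficient -6: divide by -6 ⇒ div: 3*(x^2) = 48.
Step 2. [3*(x^2) = 48] divide by the outer 3. So div: x^2 = 16.
Step 3. [x^2 = 16] √ both sides: 16 ≥ 0 gives two branches ⇒ sqrt: x = 4 or -4.

Answer: x ∈ {-4, 4}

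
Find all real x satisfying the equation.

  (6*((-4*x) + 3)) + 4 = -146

Step 1. [(6*((-4*x) + 3)) + 4 = -146] peel the +4: subtract 4 from each side, so sub: 6*((-4*x) + 3) = -150.
Step 2. [6*((-4*x) + 3) = -150] 6 out front; divide by 6. So div: (-4*x) + 3 = -25.
Step 3. [(-4*x) + 3 = -25] 3 comes off first (subtract 3). So sub: -4*x = -28.
Step 4. [-4*x = -28] -4·(inner) — divide through by -4 ⇒ div: x = 7.

Answer: x ∈ {7}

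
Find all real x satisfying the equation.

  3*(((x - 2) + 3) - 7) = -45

Step 1. [3*(((x - 2) + 3) - 7) = -45] 3·(inner) — divide through by 3, so div: ((x - 2) + 3) - 7 = -15.
Step 2. [((x - 2) + 3) - 7 = -15] -7 is outermost — add 7 both sides ⇒ sub: (x - 2) + 3 = -8.
Step 3. [(x - 2) + 3 = -8] the outer +3 inverts by subtracting 3 ⇒ sub: x - 2 = -11.
Step 4. [x - 2 = -11] the outer -2 inverts by adding 2, so sub: x = -9.

Answer: x ∈ {-9}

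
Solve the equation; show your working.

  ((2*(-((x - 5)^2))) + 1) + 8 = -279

Step 1. [((2*(-((x - 5)^2))) + 1) + 8 = -279] subtract 8: x sits inside (… + 8) ⇒ sub: (2*(-((x - 5)^2))) + 1 = -287.
Step 2. [(2*(-((x - 5)^2))) + 1 = -287] +1 is outermost — subtract 1 both sides ⇒ sub: 2*(-((x - 5)^2)) = -288.
Step 3. [2*(-((x - 5)^2)) = -288] leading coefficient 2: divide by 2 ⇒ div: -((x - 5)^2) = -144.
Step 4. [-((x - 5)^2) = -144] LHS negated; negate both sides, so neg: (x - 5)^2 = 144.
Step 5. [(x - 5)^2 = 144] LHS squared, RHS 144 ≥ 0: apply √ (±) ⇒ sqrt: x - 5 = 12 or -12.
Step 6. [x - 5 = 12 or -12] the outer -5 inverts by adding 5, so sub: x = 17 or -7.

Answer: x ∈ {-7, 17}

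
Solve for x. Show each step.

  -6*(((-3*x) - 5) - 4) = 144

Step 1. [-6*(((-3*x) - 5) - 4) = 144] leading coefficient -6: divide by -6. So div: ((-3*x) - 5) - 4 = -24.
Step 2. [((-3*x) - 5) - 4 = -24] add 4: x sits inside (… - 4). So sub: (-3*x) - 5 = -20.
Step 3. [(-3*x) - 5 = -20] the outer -5 inverts by adding 5, so sub: -3*x = -15.
Step 4. [-3*x = -15] -3 out front; divide by -3. So div: x = 5.

Answer: x ∈ {5}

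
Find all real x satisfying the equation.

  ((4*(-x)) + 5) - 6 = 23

Step 1. [((4*(-x)) + 5) - 6 = 23] 6 comes off first (add 6), so sub: (4*(-x)) + 5 = 29.
Step 2. [(4*(-x)) + 5 = 29] 5 comes off first (subtract 5) ⇒ sub: 4*(-x) = 24.
Step 3. [4*(-x) = 24] divide by the outer 4. So div: -x = 6.
Step 4. [-x = 6] LHS negated; negate both sides, so neg: x = -6.

Answer: x ∈ {-6}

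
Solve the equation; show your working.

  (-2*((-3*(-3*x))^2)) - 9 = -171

Step 1. [(-2*((-3*(-3*x))^2)) - 9 = -171] add 9: x sits inside (… - 9) ⇒ sub: -2*((-3*(-3*x))^2) = -162.
Step 2. [-2*((-3*(-3*x))^2) = -162] leading coefficient -2: divide by -2 ⇒ div: (-3*(-3*x))^2 = 81.
Step 3. [(-3*(-3*x))^2 = 81] LHS squared, RHS 81 ≥ 0: apply √ (±). So sqrt: -3*(-3*x) = 9 or -9.
Step 4. [-3*(-3*x) = 9 or -9] divide by the outer -3 ⇒ div: -3*x = -3 or 3.
Step 5. [-3*x = -3 or 3] -3 out front; divide by -3 ⇒ div: x = 1 or -1.

Answer: x ∈ {-1, 1}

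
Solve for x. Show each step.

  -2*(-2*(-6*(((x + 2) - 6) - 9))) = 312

Step 1. [-2*(-2*(-6*(((x + 2) - 6) - 9))) = 312] divide by the outer -2 ⇒ div: -2*(-6*(((x + 2) - 6) - 9)) = -156.
Step 2. [-2*(-6*(((x + 2) - 6) - 9)) = -156] divide by the outer -2, so div: -6*(((x + 2) - 6) - 9) = 78.
Step 3. [-6*(((x + 2) - 6) - 9) = 78] divide by the outer -6 ⇒ div: ((x + 2) - 6) - 9 = -13.
Step 4. [((x + 2) - 6) - 9 = -13] peel the -9: add 9 from each side ⇒ sub: (x + 2) - 6 = -4.
Step 5. [(x + 2) - 6 = -4] add 6: x sits inside (… - 6) ⇒ sub: x + 2 = 2.
Step 6. [x + 2 = 2] +2 is outermost — subtract 2 both sides ⇒ sub: x = 0.

Answer: x ∈ {0}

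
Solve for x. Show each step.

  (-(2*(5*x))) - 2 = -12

Step 1. [(-(2*(5*x))) - 2 = -12] the outer -2 inverts by adding 2, so sub: -(2*(5*x)) = -10.
Step 2. [-(2*(5*x)) = -10] LHS negated; negate both sides. So neg: 2*(5*x) = 10.
Step 3. [2*(5*x) = 10] leading coefficient 2: divide by 2, so div: 5*x = 5.
Step 4. [5*x = 5] divide by the outer 5, so div: x = 1.

Answer: x ∈ {1}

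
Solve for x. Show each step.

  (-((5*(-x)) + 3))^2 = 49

Step 1. [(-((5*(-x)) + 3))^2 = 49] LHS squared, RHS 49 ≥ 0: apply √ (±), so sqrt: -((5*(-x)) + 3) = 7 or -7.
Step 2. [-((5*(-x)) + 3) = 7 or -7] flip signs both sides. So neg: (5*(-x)) + 3 = -7 or 7.
Step 3. [(5*(-x)) + 3 = -7 or 7] 3 comes off first (subtract 3). So sub: 5*(-x) = -10 or 4.
Step 4. [5*(-x) = -10 or 4] divide by the outer 5. So div: -x = -2 or 4/5.
Step 5. [-x = -2 or 4/5] leading − — multiply by −1, so neg: x = 2 or -4/5.

Answer: x ∈ {-4/5, 2}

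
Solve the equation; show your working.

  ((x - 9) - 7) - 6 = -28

Step 1. [((x - 9) - 7) - 6 = -28] the outer -6 inverts by adding 6 ⇒ sub: (x - 9) - 7 = -22.
Step 2. [(x - 9) - 7 = -22] add 7: x sits inside (… - 7) ⇒ sub: x - 9 = -15.
Step 3. [x - 9 = -15] peel the -9: add 9 from each side ⇒ sub: x = -6.

Answer: x ∈ {-6}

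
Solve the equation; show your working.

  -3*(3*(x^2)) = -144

Step 1. [-3*(3*(x^2)) = -144] divide by the outer -3. So div: 3*(x^2) = 48.
Step 2. [3*(x^2) = 48] divide by the outer 3 ⇒ div: x^2 = 16.
Step 3. [x^2 = 16] √ both sides: 16 ≥ 0 gives two branches, so sqrt: x = 4 or -4.

Answer: x ∈ {-4, 4}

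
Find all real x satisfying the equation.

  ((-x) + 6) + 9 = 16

Step 1. [((-x) + 6) + 9 = 16] +9 is outermost — subtract 9 both sides ⇒ sub: (-x) + 6 = 7.
Step 2. [(-x) + 6 = 7] +6 is outermost — subtract 6 both sides. So sub: -x = 1.
Step 3. [-x = 1] flip signs both sides ⇒ neg: x = -1.

Answer: x ∈ {-1}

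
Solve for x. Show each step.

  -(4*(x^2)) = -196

Step 1. [-(4*(x^2)) = -196] LHS negated; negate both sides. So neg: 4*(x^2) = 196.
Step 2. [4*(x^2) = 196] 4 out front; divide by 4, so div: x^2 = 49.
Step 3. [x^2 = 49] LHS squared, RHS 49 ≥ 0: apply √ (±) ⇒ sqrt: x = 7 or -7.

Answer: x ∈ {-7, 7}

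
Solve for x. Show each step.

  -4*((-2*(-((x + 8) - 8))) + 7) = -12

Step 1. [-4*((-2*(-((x + 8) - 8))) + 7) = -12] LHS = -4·(…); ÷-4 both sides, so div: (-2*(-((x + 8) - 8))) + 7 = 3.
Step 2. [(-2*(-((x + 8) - 8))) + 7 = 3] peel the +7: subtract 7 from each side. So sub: -2*(-((x + 8) - 8)) = -4.
Step 3. [-2*(-((x + 8) - 8)) = -4] -2·(inner) — divide through by -2. So div: -((x + 8) - 8) = 2.
Step 4. [-((x + 8) - 8) = 2] flip signs both sides, so neg: (x + 8) - 8 = -2.
Step 5. [(x + 8) - 8 = -2] peel the -8: add 8 from each side. So sub: x + 8 = 6.
Step 6. [x + 8 = 6] peel the +8: subtract 8 from each side ⇒ sub: x = -2.

Answer: x ∈ {-2}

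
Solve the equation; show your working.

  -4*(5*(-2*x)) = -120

Step 1. [-4*(5*(-2*x)) = -120] LHS = -4·(…); ÷-4 both sides, so div: 5*(-2*x) = 30.
Step 2. [5*(-2*x) = 30] divide by the outer 5 ⇒ div: -2*x = 6.
Step 3. [-2*x = 6] -2·(inner) — divide through by -2. So div: x = -3.

Answer: x ∈ {-3}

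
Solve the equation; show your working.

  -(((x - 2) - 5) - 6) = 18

Step 1. [-(((x - 2) - 5) - 6) = 18] flip signs both sides. So neg: ((x - 2) - 5) - 6 = -18.
Step 2. [((x - 2) - 5) - 6 = -18] add 6: x sits inside (… - 6). So sub: (x - 2) - 5 = -12.
Step 3. [(x - 2) - 5 = -12] add 5: x sits inside (… - 5). So sub: x - 2 = -7.
Step 4. [x - 2 = -7] -2 is outermost — add 2 both sides. So sub: x = -5.

Answer: x ∈ {-5}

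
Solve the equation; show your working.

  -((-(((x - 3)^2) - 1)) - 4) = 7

Step 1. [-((-(((x - 3)^2) - 1)) - 4) = 7] LHS negated; negate both sides. So neg: (-(((x - 3)^2) - 1)) - 4 = -7.
Step 2. [(-(((x - 3)^2) - 1)) - 4 = -7] peel the -4: add 4 from each side. So sub: -(((x - 3)^2) - 1) = -3.
Step 3. [-(((x - 3)^2) - 1) = -3] flip signs both sides ⇒ neg: ((x - 3)^2) - 1 = 3.
Step 4. [((x - 3)^2) - 1 = 3] the outer -1 inverts by adding 1 ⇒ sub: (x - 3)^2 = 4.
Step 5. [(x - 3)^2 = 4] LHS squared, RHS 4 ≥ 0: apply √ (±) ⇒ sqrt: x - 3 = 2 or -2.
Step 6. [x - 3 = 2 or -2] peel the -3: add 3 from each side, so sub: x = 5 or 1.

Answer: x ∈ {1, 5}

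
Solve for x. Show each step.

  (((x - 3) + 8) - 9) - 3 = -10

Step 1. [(((x - 3) + 8) - 9) - 3 = -10] peel the -3: add 3 from each side, so sub: ((x - 3) + 8) - 9 = -7.
Step 2. [((x - 3) + 8) - 9 = -7] add 9: x sits inside (… - 9), so sub: (x - 3) + 8 = 2.
Step 3. [(x - 3) + 8 = 2] peel the +8: subtract 8 from each side, so sub: x - 3 = -6.
Step 4. [x - 3 = -6] peel the -3: add 3 from each side, so sub: x = -3.

Answer: x ∈ {-3}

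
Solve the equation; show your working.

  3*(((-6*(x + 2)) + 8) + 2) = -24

Step 1. [3*(((-6*(x + 2)) + 8) + 2) = -24] leading coefficient 3: divide by 3. So div: ((-6*(x + 2)) + 8) + 2 = -8.
Step 2. [((-6*(x + 2)) + 8) + 2 = -8] 2 comes off first (subtract 2), so sub: (-6*(x + 2)) + 8 = -10.
Step 3. [(-6*(x + 2)) + 8 = -10] peel the +8: subtract 8 from each side, so sub: -6*(x + 2) = -18.
Step 4. [-6*(x + 2) = -18] LHS = -6·(…); ÷-6 both sides, so div: x + 2 = 3.
Step 5. [x + 2 = 3] the outer +2 inverts by subtracting 2, so sub: x = 1.

Answer: x ∈ {1}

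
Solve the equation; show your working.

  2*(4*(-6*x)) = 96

Step 1. [2*(4*(-6*x)) = 96] divide by the outer 2 ⇒ div: 4*(-6*x) = 48.
Step 2. [4*(-6*x) = 48] leading coefficient 4: divide by 4, so div: -6*x = 12.
Step 3. [-6*x = 12] LHS = -6·(…); ÷-6 both sides. So div: x = -2.

Answer: x ∈ {-2}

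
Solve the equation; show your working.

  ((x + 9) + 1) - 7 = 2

Step 1. [((x + 9) + 1) - 7 = 2] peel the -7: add 7 from each side, so sub: (x + 9) + 1 = 9.
Step 2. [(x + 9) + 1 = 9] subtract 1: x sits inside (… + 1) ⇒ sub: x + 9 = 8.
Step 3. [x + 9 = 8] the outer +9 inverts by subtracting 9, so sub: x = -1.

Answer: x ∈ {-1}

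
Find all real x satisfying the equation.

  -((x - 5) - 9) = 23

Step 1. [-((x - 5) - 9) = 23] LHS negated; negate both sides, so neg: (x - 5) - 9 = -23.
Step 2. [(x - 5) - 9 = -23] the outer -9 inverts by adding 9, so sub: x - 5 = -14.
Step 3. [x - 5 = -14] the outer -5 inverts by adding 5, so sub: x = -9.

Answer: x ∈ {-9}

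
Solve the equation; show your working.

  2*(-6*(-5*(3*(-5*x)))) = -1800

Step 1. [2*(-6*(-5*(3*(-5*x)))) = -1800] 2 out front; divide by 2. So div: -6*(-5*(3*(-5*x))) = -900.
Step 2. [-6*(-5*(3*(-5*x))) = -900] -6 out front; divide by -6. So div: -5*(3*(-5*x)) = 150.
Step 3. [-5*(3*(-5*x)) = 150] LHS = -5·(…); ÷-5 both sides. So div: 3*(-5*x) = -30.
Step 4. [3*(-5*x) = -30] leading coefficient 3: divide by 3, so div: -5*x = -10.
Step 5. [-5*x = -10] -5 out front; divide by -5 ⇒ div: x = 2.

Answer: x ∈ {2}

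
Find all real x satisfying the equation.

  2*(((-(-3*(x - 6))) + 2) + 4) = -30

Step 1. [2*(((-(-3*(x - 6))) + 2) + 4) = -30] leading coefficient 2: divide by 2, so div: ((-(-3*(x - 6))) + 2) + 4 = -15.
Step 2. [((-(-3*(x - 6))) + 2) + 4 = -15] the outer +4 inverts by subtracting 4. So sub: (-(-3*(x - 6))) + 2 = -19.
Step 3. [(-(-3*(x - 6))) + 2 = -19] subtract 2: x sits inside (… + 2). So sub: -(-3*(x - 6)) = -21.
Step 4. [-(-3*(x - 6)) = -21] flip signs both sides. So neg: -3*(x - 6) = 21.
Step 5. [-3*(x - 6) = 21] leading coefficient -3: divide by -3. So div: x - 6 = -7.
Step 6. [x - 6 = -7] peel the -6: add 6 from each side. So sub: x = -1.

Answer: x ∈ {-1}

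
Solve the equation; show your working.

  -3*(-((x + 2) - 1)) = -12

Step 1. [-3*(-((x + 2) - 1)) = -12] LHS = -3·(…); ÷-3 both sides, so div: -((x + 2) - 1) = 4.
Step 2. [-((x + 2) - 1) = 4] leading − — multiply by −1. So neg: (x + 2) - 1 = -4.
Step 3. [(x + 2) - 1 = -4] peel the -1: add 1 from each side, so sub: x + 2 = -3.
Step 4. [x + 2 = -3] 2 comes off first (subtract 2), so sub: x = -5.

Answer: x ∈ {-5}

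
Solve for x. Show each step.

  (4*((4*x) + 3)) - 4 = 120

Step 1. [(4*((4*x) + 3)) - 4 = 120] the outer -4 inverts by adding 4, so sub: 4*((4*x) + 3) = 124.
Step 2. [4*((4*x) + 3) = 124] 4 out front; divide by 4 ⇒ div: (4*x) + 3 = 31.
Step 3. [(4*x) + 3 = 31] the outer +3 inverts by subtracting 3. So sub: 4*x = 28.
Step 4. [4*x = 28] 4·(inner) — divide through by 4. So div: x = 7.

Answer: x ∈ {7}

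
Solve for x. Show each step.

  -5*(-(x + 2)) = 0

Step 1. [-5*(-(x + 2)) = 0] leading coefficient -5: divide by -5 ⇒ div: -(x + 2) = 0.
Step 2. [-(x + 2) = 0] flip signs both sides ⇒ neg: x + 2 = 0.
Step 3. [x + 2 = 0] 2 comes off first (subtract 2). So sub: x = -2.

Answer: x ∈ {-2}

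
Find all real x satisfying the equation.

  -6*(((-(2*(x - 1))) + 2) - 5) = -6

Step 1. [-6*(((-(2*(x - 1))) + 2) - 5) = -6] divide by the outer -6. So div: ((-(2*(x - 1))) + 2) - 5 = 1.
Step 2. [((-(2*(x - 1))) + 2) - 5 = 1] peel the -5: add 5 from each side ⇒ sub: (-(2*(x - 1))) + 2 = 6.
Step 3. [(-(2*(x - 1))) + 2 = 6] peel the +2: subtract 2 from each side. So sub: -(2*(x - 1)) = 4.
Step 4. [-(2*(x - 1)) = 4] leading − — multiply by −1. So neg: 2*(x - 1) = -4.
Step 5. [2*(x - 1) = -4] leading coefficient 2: divide by 2. So div: x - 1 = -2.
Step 6. [x - 1 = -2] peel the -1: add 1 from each side ⇒ sub: x = -1.

Answer: x ∈ {-1}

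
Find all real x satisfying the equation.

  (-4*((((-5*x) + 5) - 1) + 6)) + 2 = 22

Step 1. [(-4*((((-5*x) + 5) - 1) + 6)) + 2 = 22] peel the +2: subtract 2 from each side ⇒ sub: -4*((((-5*x) + 5) - 1) + 6) = 20.
Step 2. [-4*((((-5*x) + 5) - 1) + 6) = 20] LHS = -4·(…); ÷-4 both sides, so div: (((-5*x) + 5) - 1) + 6 = -5.
Step 3. [(((-5*x) + 5) - 1) + 6 = -5] 6 comes off first (subtract 6) ⇒ sub: ((-5*x) + 5) - 1 = -11.
Step 4. [((-5*x) + 5) - 1 = -11] peel the -1: add 1 from each side, so sub: (-5*x) + 5 = -10.
Step 5. [(-5*x) + 5 = -10] -5 | LHS and -5 | -10: pull -5 out ⇒ factor: x - 1 = 2.
Step 6. [x - 1 = 2] peel the -1: add 1 from each side. So sub: x = 3.

Answer: x ∈ {3}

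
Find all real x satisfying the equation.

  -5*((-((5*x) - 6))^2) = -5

Step 1. [-5*((-((5*x) - 6))^2) = -5] LHS = -5·(…); ÷-5 both sides. So div: (-((5*x) - 6))^2 = 1.
Step 2. [(-((5*x) - 6))^2 = 1] √ both sides: 1 ≥ 0 gives two branches, so sqrt: -((5*x) - 6) = 1 or -1.
Step 3. [-((5*x) - 6) = 1 or -1] leading − — multiply by −1. So neg: (5*x) - 6 = -1 or 1.
Step 4. [(5*x) - 6 = -1 or 1] the outer -6 inverts by adding 6 ⇒ sub: 5*x = 5 or 7.
Step 5. [5*x = 5 or 7] divide by the outer 5 ⇒ div: x = 1 or 7/5.

Answer: x ∈ {1, 7/5}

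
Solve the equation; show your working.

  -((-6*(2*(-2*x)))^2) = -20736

Step 1. [-((-6*(2*(-2*x)))^2) = -20736] LHS negated; negate both sides. So neg: (-6*(2*(-2*x)))^2 = 20736.
Step 2. [(-6*(2*(-2*x)))^2 = 20736] 20736 ≥ 0, LHS is (·)² — take ±√. So sqrt: -6*(2*(-2*x)) = 144 or -144.
Step 3. [-6*(2*(-2*x)) = 144 or -144] -6·(inner) — divide through by -6, so div: 2*(-2*x) = -24 or 24.
Step 4. [2*(-2*x) = -24 or 24] 2 out front; divide by 2. So div: -2*x = -12 or 12.
Step 5. [-2*x = -12 or 12] leading coefficient -2: divide by -2. So div: x = 6 or -6.

Answer: x ∈ {-6, 6}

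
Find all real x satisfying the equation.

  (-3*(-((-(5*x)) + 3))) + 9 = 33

Step 1. [(-3*(-((-(5*x)) + 3))) + 9 = 33] -3 divides every term; factor it out. So factor: (-((-(5*x)) + 3)) - 3 = -11.
Step 2. [(-((-(5*x)) + 3)) - 3 = -11] the outer -3 inverts by adding 3. So sub: -((-(5*x)) + 3) = -8.
Step 3. [-((-(5*x)) + 3) = -8] leading − — multiply by −1 ⇒ neg: (-(5*x)) + 3 = 8.
Step 4. [(-(5*x)) + 3 = 8] +3 is outermost — subtract 3 both sides, so sub: -(5*x) = 5.
Step 5. [-(5*x) = 5] LHS negated; negate both sides. So neg: 5*x = -5.
Step 6. [5*x = -5] 5 out front; divide by 5, so div: x = -1.

Answer: x ∈ {-1}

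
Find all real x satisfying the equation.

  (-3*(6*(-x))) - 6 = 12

Step 1. [(-3*(6*(-x))) - 6 = 12] -6 is outermost — add 6 both sides, so sub: -3*(6*(-x)) = 18.
Step 2. [-3*(6*(-x)) = 18] leading coefficient -3: divide by -3, so div: 6*(-x) = -6.
Step 3. [6*(-x) = -6] divide by the outer 6. So div: -x = -1.
Step 4. [-x = -1] flip signs both sides, so neg: x = 1.

Answer: x ∈ {1}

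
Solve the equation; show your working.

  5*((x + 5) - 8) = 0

Step 1. [5*((x + 5) - 8) = 0] 5·(inner) — divide through by 5 ⇒ div: (x + 5) - 8 = 0.
Step 2. [(x + 5) - 8 = 0] -8 is outermost — add 8 both sides, so sub: x + 5 = 8.
Step 3. [x + 5 = 8] 5 comes off first (subtract 5). So sub: x = 3.

Answer: x ∈ {3}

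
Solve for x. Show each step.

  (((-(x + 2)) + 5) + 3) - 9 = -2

Step 1. [(((-(x + 2)) + 5) + 3) - 9 = -2] the outer -9 inverts by adding 9 ⇒ sub: ((-(x + 2)) + 5) + 3 = 7.
Step 2. [((-(x + 2)) + 5) + 3 = 7] the outer +3 inverts by subtracting 3, so sub: (-(x + 2)) + 5 = 4.
Step 3. [(-(x + 2)) + 5 = 4] subtract 5: x sits inside (… + 5). So sub: -(x + 2) = -1.
Step 4. [-(x + 2) = -1] flip signs both sides. So neg: x + 2 = 1.
Step 5. [x + 2 = 1] +2 is outermost — subtract 2 both sides ⇒ sub: x = -1.

Answer: x ∈ {-1}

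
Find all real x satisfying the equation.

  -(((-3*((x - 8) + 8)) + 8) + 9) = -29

Step 1. [-(((-3*((x - 8) + 8)) + 8) + 9) = -29] leading − — multiply by −1, so neg: ((-3*((x - 8) + 8)) + 8) + 9 = 29.
Step 2. [((-3*((x - 8) + 8)) + 8) + 9 = 29] 9 comes off first (subtract 9), so sub: (-3*((x - 8) + 8)) + 8 = 20.
Step 3. [(-3*((x - 8) + 8)) + 8 = 20] subtract 8: x sits inside (… + 8), so sub: -3*((x - 8) + 8) = 12.
Step 4. [-3*((x - 8) + 8) = 12] -3 out front; divide by -3. So div: (x - 8) + 8 = -4.
Step 5. [(x - 8) + 8 = -4] +8 is outermost — subtract 8 both sides. So sub: x - 8 = -12.
Step 6. [x - 8 = -12] -8 is outermost — add 8 both sides, so sub: x = -4.

Answer: x ∈ {-4}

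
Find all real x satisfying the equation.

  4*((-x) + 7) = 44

Step 1. [4*((-x) + 7) = 44] LHS = 4·(…); ÷4 both sides ⇒ div: (-x) + 7 = 11.
Step 2. [(-x) + 7 = 11] peel the +7: subtract 7 from each side, so sub: -x = 4.
Step 3. [-x = 4] leading − — multiply by −1 ⇒ neg: x = -4.

Answer: x ∈ {-4}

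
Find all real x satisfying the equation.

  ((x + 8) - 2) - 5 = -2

Step 1. [((x + 8) - 2) - 5 = -2] add 5: x sits inside (… - 5) ⇒ sub: (x + 8) - 2 = 3.
Step 2. [(x + 8) - 2 = 3] peel the -2: add 2 from each side. So sub: x + 8 = 5.
Step 3. [x + 8 = 5] 8 comes off first (subtract 8). So sub: x = -3.

Answer: x ∈ {-3}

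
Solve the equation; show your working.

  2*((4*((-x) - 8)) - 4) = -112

Step 1. [2*((4*((-x) - 8)) - 4) = -112] 2 out front; divide by 2 ⇒ div: (4*((-x) - 8)) - 4 = -56.
Step 2. [(4*((-x) - 8)) - 4 = -56] add 4: x sits inside (… - 4) ⇒ sub: 4*((-x) - 8) = -52.
Step 3. [4*((-x) - 8) = -52] leading coefficient 4: divide by 4. So div: (-x) - 8 = -13.
Step 4. [(-x) - 8 = -13] the outer -8 inverts by adding 8. So sub: -x = -5.
Step 5. [-x = -5] LHS negated; negate both sides. So neg: x = 5.

Answer: x ∈ {5}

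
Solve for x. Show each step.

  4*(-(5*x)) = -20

Step 1. [4*(-(5*x)) = -20] 4 out front; divide by 4. So div: -(5*x) = -5.
Step 2. [-(5*x) = -5] leading − — multiply by −1 ⇒ neg: 5*x = 5.
Step 3. [5*x = 5] divide by the outer 5. So div: x = 1.

Answer: x ∈ {1}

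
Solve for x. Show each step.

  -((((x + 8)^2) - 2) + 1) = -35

Step 1. [-((((x + 8)^2) - 2) + 1) = -35] flip signs both sides, so neg: (((x + 8)^2) - 2) + 1 = 35.
Step 2. [(((x + 8)^2) - 2) + 1 = 35] 1 comes off first (subtract 1), so sub: ((x + 8)^2) - 2 = 34.
Step 3. [((x + 8)^2) - 2 = 34] add 2: x sits inside (… - 2). So sub: (x + 8)^2 = 36.
Step 4. [(x + 8)^2 = 36] LHS squared, RHS 36 ≥ 0: apply √ (±), so sqrt: x + 8 = 6 or -6.
Step 5. [x + 8 = 6 or -6] 8 comes off first (subtract 8). So sub: x = -2 or -14.

Answer: x ∈ {-14, -2}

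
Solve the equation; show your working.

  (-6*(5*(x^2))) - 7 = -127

Step 1. [(-6*(5*(x^2))) - 7 = -127] -7 is outermost — add 7 both sides, so sub: -6*(5*(x^2)) = -120.
Step 2. [-6*(5*(x^2)) = -120] -6·(inner) — divide through by -6 ⇒ div: 5*(x^2) = 20.
Step 3. [5*(x^2) = 20] 5·(inner) — divide through by 5 ⇒ div: x^2 = 4.
Step 4. [x^2 = 4] √ both sides: 4 ≥ 0 gives two branches. So sqrt: x = 2 or -2.

Answer: x ∈ {-2, 2}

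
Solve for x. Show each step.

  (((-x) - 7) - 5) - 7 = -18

Step 1. [(((-x) - 7) - 5) - 7 = -18] the outer -7 inverts by adding 7 ⇒ sub: ((-x) - 7) - 5 = -11.
Step 2. [((-x) - 7) - 5 = -11] add 5: x sits inside (… - 5). So sub: (-x) - 7 = -6.
Step 3. [(-x) - 7 = -6] 7 comes off first (add 7). So sub: -x = 1.
Step 4. [-x = 1] flip signs both sides. So neg: x = -1.

Answer: x ∈ {-1}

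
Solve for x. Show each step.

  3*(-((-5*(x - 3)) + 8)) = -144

Step 1. [3*(-((-5*(x - 3)) + 8)) = -144] 3·(inner) — divide through by 3. So div: -((-5*(x - 3)) + 8) = -48.
Step 2. [-((-5*(x - 3)) + 8) = -48] flip signs both sides, so neg: (-5*(x - 3)) + 8 = 48.
Step 3. [(-5*(x - 3)) + 8 = 48] 8 comes off first (subtract 8). So sub: -5*(x - 3) = 40.
Step 4. [-5*(x - 3) = 40] divide by the outer -5. So div: x - 3 = -8.
Step 5. [x - 3 = -8] -3 is outermost — add 3 both sides ⇒ sub: x = -5.

Answer: x ∈ {-5}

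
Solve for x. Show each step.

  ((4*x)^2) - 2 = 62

Step 1. [((4*x)^2) - 2 = 62] 2 comes off first (add 2), so sub: (4*x)^2 = 64.
Step 2. [(4*x)^2 = 64] 64 ≥ 0, LHS is (·)² — take ±√. So sqrt: 4*x = 8 or -8.
Step 3. [4*x = 8 or -8] LHS = 4·(…); ÷4 both sides. So div: x = 2 or -2.

Answer: x ∈ {-2, 2}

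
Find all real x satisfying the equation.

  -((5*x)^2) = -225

Step 1. [-((5*x)^2) = -225] flip signs both sides. So neg: (5*x)^2 = 225.
Step 2. [(5*x)^2 = 225] LHS squared, RHS 225 ≥ 0: apply √ (±). So sqrt: 5*x = 15 or -15.
Step 3. [5*x = 15 or -15] divide by the outer 5, so div: x = 3 or -3.

Answer: x ∈ {-3, 3}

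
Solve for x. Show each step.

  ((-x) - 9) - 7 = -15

Step 1. [((-x) - 9) - 7 = -15] 7 comes off first (add 7). So sub: (-x) - 9 = -8.
Step 2. [(-x) - 9 = -8] peel the -9: add 9 from each side ⇒ sub: -x = 1.
Step 3. [-x = 1] flip signs both sides. So neg: x = -1.

Answer: x ∈ {-1}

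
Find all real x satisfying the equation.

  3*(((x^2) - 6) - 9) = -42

Step 1. [3*(((x^2) - 6) - 9) = -42] divide by the outer 3. So div: ((x^2) - 6) - 9 = -14.
Step 2. [((x^2) - 6) - 9 = -14] the outer -9 inverts by adding 9, so sub: (x^2) - 6 = -5.
Step 3. [(x^2) - 6 = -5] the outer -6 inverts by adding 6 ⇒ sub: x^2 = 1.
Step 4. [x^2 = 1] √ both sides: 1 ≥ 0 gives two branches. So sqrt: x = 1 or -1.

Answer: x ∈ {-1, 1}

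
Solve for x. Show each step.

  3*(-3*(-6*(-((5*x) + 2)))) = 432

Step 1. [3*(-3*(-6*(-((5*x) + 2)))) = 432] 3·(inner) — divide through by 3. So div: -3*(-6*(-((5*x) + 2))) = 144.
Step 2. [-3*(-6*(-((5*x) + 2))) = 144] divide by the outer -3, so div: -6*(-((5*x) + 2)) = -48.
Step 3. [-6*(-((5*x) + 2)) = -48] LHS = -6·(…); ÷-6 both sides, so div: -((5*x) + 2) = 8.
Step 4. [-((5*x) + 2) = 8] flip signs both sides. So neg: (5*x) + 2 = -8.
Step 5. [(5*x) + 2 = -8] subtract 2: x sits inside (… + 2), so sub: 5*x = -10.
Step 6. [5*x = -10] 5·(inner) — divide through by 5, so div: x = -2.

Answer: x ∈ {-2}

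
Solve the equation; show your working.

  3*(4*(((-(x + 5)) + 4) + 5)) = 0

Step 1. [3*(4*(((-(x + 5)) + 4) + 5)) = 0] 3·(inner) — divide through by 3 ⇒ div: 4*(((-(x + 5)) + 4) + 5) = 0.
Step 2. [4*(((-(x + 5)) + 4) + 5) = 0] leading coefficient 4: divide by 4 ⇒ div: ((-(x + 5)) + 4) + 5 = 0.
Step 3. [((-(x + 5)) + 4) + 5 = 0] peel the +5: subtract 5 from each side ⇒ sub: (-(x + 5)) + 4 = -5.
Step 4. [(-(x + 5)) + 4 = -5] 4 comes off first (subtract 4) ⇒ sub: -(x + 5) = -9.
Step 5. [-(x + 5) = -9] LHS negated; negate both sides. So neg: x + 5 = 9.
Step 6. [x + 5 = 9] peel the +5: subtract 5 from each side ⇒ sub: x = 4.

Answer: x ∈ {4}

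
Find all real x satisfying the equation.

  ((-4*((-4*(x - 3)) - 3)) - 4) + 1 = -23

Step 1. [((-4*((-4*(x - 3)) - 3)) - 4) + 1 = -23] 1 comes off first (subtract 1) ⇒ sub: (-4*((-4*(x - 3)) - 3)) - 4 = -24.
Step 2. [(-4*((-4*(x - 3)) - 3)) - 4 = -24] 4 comes off first (add 4) ⇒ sub: -4*((-4*(x - 3)) - 3) = -20.
Step 3. [-4*((-4*(x - 3)) - 3) = -20] -4·(inner) — divide through by -4. So div: (-4*(x - 3)) - 3 = 5.
Step 4. [(-4*(x - 3)) - 3 = 5] 3 comes off first (add 3) ⇒ sub: -4*(x - 3) = 8.
Step 5. [-4*(x - 3) = 8] LHS = -4·(…); ÷-4 both sides. So div: x - 3 = -2.
Step 6. [x - 3 = -2] the outer -3 inverts by adding 3 ⇒ sub: x = 1.

Answer: x ∈ {1}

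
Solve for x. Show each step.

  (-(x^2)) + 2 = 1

Step 1. [(-(x^2)) + 2 = 1] 2 comes off first (subtract 2), so sub: -(x^2) = -1.
Step 2. [-(x^2) = -1] leading − — multiply by −1, so neg: x^2 = 1.
Step 3. [x^2 = 1] √ both sides: 1 ≥ 0 gives two branches ⇒ sqrt: x = 1 or -1.

Answer: x ∈ {-1, 1}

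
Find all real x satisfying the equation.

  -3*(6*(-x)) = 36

Step 1. [-3*(6*(-x)) = 36] divide by the outer -3 ⇒ div: 6*(-x) = -12.
Step 2. [6*(-x) = -12] 6 out front; divide by 6 ⇒ div: -x = -2.
Step 3. [-x = -2] flip signs both sides. So neg: x = 2.

Answer: x ∈ {2}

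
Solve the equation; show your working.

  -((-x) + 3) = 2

Step 1. [-((-x) + 3) = 2] LHS negated; negate both sides, so neg: (-x) + 3 = -2.
Step 2. [(-x) + 3 = -2] the outer +3 inverts by subtracting 3, so sub: -x = -5.
Step 3. [-x = -5] LHS negated; negate both sides, so neg: x = 5.

Answer: x ∈ {5}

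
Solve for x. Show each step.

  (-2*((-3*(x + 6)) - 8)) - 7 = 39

Step 1. [(-2*((-3*(x + 6)) - 8)) - 7 = 39] add 7: x sits inside (… - 7). So sub: -2*((-3*(x + 6)) - 8) = 46.
Step 2. [-2*((-3*(x + 6)) - 8) = 46] leading coefficient -2: divide by -2, so div: (-3*(x + 6)) - 8 = -23.
Step 3. [(-3*(x + 6)) - 8 = -23] 8 comes off first (add 8). So sub: -3*(x + 6) = -15.
Step 4. [-3*(x + 6) = -15] leading coefficient -3: divide by -3, so div: x + 6 = 5.
Step 5. [x + 6 = 5] the outer +6 inverts by subtracting 6, so sub: x = -1.

Answer: x ∈ {-1}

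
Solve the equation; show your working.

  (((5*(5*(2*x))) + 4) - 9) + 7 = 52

Step 1. [(((5*(5*(2*x))) + 4) - 9) + 7 = 52] +7 is outermost — subtract 7 both sides, so sub: ((5*(5*(2*x))) + 4) - 9 = 45.
Step 2. [((5*(5*(2*x))) + 4) - 9 = 45] add 9: x sits inside (… - 9), so sub: (5*(5*(2*x))) + 4 = 54.
Step 3. [(5*(5*(2*x))) + 4 = 54] peel the +4: subtract 4 from each side ⇒ sub: 5*(5*(2*x)) = 50.
Step 4. [5*(5*(2*x)) = 50] 5 out front; divide by 5 ⇒ div: 5*(2*x) = 10.
Step 5. [5*(2*x) = 10] 5 out front; divide by 5, so div: 2*x = 2.
Step 6. [2*x = 2] 2·(inner) — divide through by 2. So div: x = 1.

Answer: x ∈ {1}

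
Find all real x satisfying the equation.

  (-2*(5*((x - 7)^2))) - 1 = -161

Step 1. [(-2*(5*((x - 7)^2))) - 1 = -161] -1 is outermost — add 1 both sides ⇒ sub: -2*(5*((x - 7)^2)) = -160.
Step 2. [-2*(5*((x - 7)^2)) = -160] -2 out front; divide by -2 ⇒ div: 5*((x - 7)^2) = 80.
Step 3. [5*((x - 7)^2) = 80] 5 out front; divide by 5, so div: (x - 7)^2 = 16.
Step 4. [(x - 7)^2 = 16] √ both sides: 16 ≥ 0 gives two branches, so sqrt: x - 7 = 4 or -4.
Step 5. [x - 7 = 4 or -4] peel the -7: add 7 from each side, so sub: x = 11 or 3.

Answer: x ∈ {3, 11}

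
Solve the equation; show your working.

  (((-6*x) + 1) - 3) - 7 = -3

Step 1. [(((-6*x) + 1) - 3) - 7 = -3] -7 is outermost — add 7 both sides ⇒ sub: ((-6*x) + 1) - 3 = 4.
Step 2. [((-6*x) + 1) - 3 = 4] the outer -3 inverts by adding 3 ⇒ sub: (-6*x) + 1 = 7.
Step 3. [(-6*x) + 1 = 7] 1 comes off first (subtract 1), so sub: -6*x = 6.
Step 4. [-6*x = 6] leading coefficient -6: divide by -6. So div: x = -1.

Answer: x ∈ {-1}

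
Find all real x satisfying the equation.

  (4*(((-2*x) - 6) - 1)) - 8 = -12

Step 1. [(4*(((-2*x) - 6) - 1)) - 8 = -12] -8 is outermost — add 8 both sides ⇒ sub: 4*(((-2*x) - 6) - 1) = -4.
Step 2. [4*(((-2*x) - 6) - 1) = -4] LHS = 4·(…); ÷4 both sides ⇒ div: ((-2*x) - 6) - 1 = -1.
Step 3. [((-2*x) - 6) - 1 = -1] add 1: x sits inside (… - 1) ⇒ sub: (-2*x) - 6 = 0.
Step 4. [(-2*x) - 6 = 0] common factor -2 (LHS and 0) — divide through ⇒ factor: x + 3 = 0.
Step 5. [x + 3 = 0] subtract 3: x sits inside (… + 3) ⇒ sub: x = -3.

Answer: x ∈ {-3}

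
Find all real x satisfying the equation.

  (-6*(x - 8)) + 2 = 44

Step 1. [(-6*(x - 8)) + 2 = 44] 2 comes off first (subtract 2), so sub: -6*(x - 8) = 42.
Step 2. [-6*(x - 8) = 42] LHS = -6·(…); ÷-6 both sides, so div: x - 8 = -7.
Step 3. [x - 8 = -7] peel the -8: add 8 from each side, so sub: x = 1.

Answer: x ∈ {1}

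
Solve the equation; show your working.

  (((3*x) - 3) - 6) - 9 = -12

Step 1. [(((3*x) - 3) - 6) - 9 = -12] add 9: x sits inside (… - 9) ⇒ sub: ((3*x) - 3) - 6 = -3.
Step 2. [((3*x) - 3) - 6 = -3] -6 is outermost — add 6 both sides, so sub: (3*x) - 3 = 3.
Step 3. [(3*x) - 3 = 3] 3 | LHS and 3 | 3: pull 3 out ⇒ factor: x - 1 = 1.
Step 4. [x - 1 = 1] 1 comes off first (add 1), so sub: x = 2.

Answer: x ∈ {2}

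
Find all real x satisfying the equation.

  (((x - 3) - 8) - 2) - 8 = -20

Step 1. [(((x - 3) - 8) - 2) - 8 = -20] 8 comes off first (add 8). So sub: ((x - 3) - 8) - 2 = -12.
Step 2. [((x - 3) - 8) - 2 = -12] -2 is outermost — add 2 both sides. So sub: (x - 3) - 8 = -10.
Step 3. [(x - 3) - 8 = -10] -8 is outermost — add 8 both sides, so sub: x - 3 = -2.
Step 4. [x - 3 = -2] the outer -3 inverts by adding 3. So sub: x = 1.

Answer: x ∈ {1}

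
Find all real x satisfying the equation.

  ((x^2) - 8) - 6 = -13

Step 1. [((x^2) - 8) - 6 = -13] the outer -6 inverts by adding 6. So sub: (x^2) - 8 = -7.
Step 2. [(x^2) - 8 = -7] -8 is outermost — add 8 both sides. So sub: x^2 = 1.
Step 3. [x^2 = 1] √ both sides: 1 ≥ 0 gives two branches, so sqrt: x = 1 or -1.

Answer: x ∈ {-1, 1}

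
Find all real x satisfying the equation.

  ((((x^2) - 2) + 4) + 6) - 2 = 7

Step 1. [((((x^2) - 2) + 4) + 6) - 2 = 7] -2 is outermost — add 2 both sides, so sub: (((x^2) - 2) + 4) + 6 = 9.
Step 2. [(((x^2) - 2) + 4) + 6 = 9] +6 is outermost — subtract 6 both sides ⇒ sub: ((x^2) - 2) + 4 = 3.
Step 3. [((x^2) - 2) + 4 = 3] 4 comes off first (subtract 4) ⇒ sub: (x^2) - 2 = -1.
Step 4. [(x^2) - 2 = -1] 2 comes off first (add 2), so sub: x^2 = 1.
Step 5. [x^2 = 1] √ both sides: 1 ≥ 0 gives two branches, so sqrt: x = 1 or -1.

Answer: x ∈ {-1, 1}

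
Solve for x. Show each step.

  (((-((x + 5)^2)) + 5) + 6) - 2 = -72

Step 1. [(((-((x + 5)^2)) + 5) + 6) - 2 = -72] -2 is outermost — add 2 both sides. So sub: ((-((x + 5)^2)) + 5) + 6 = -70.
Step 2. [((-((x + 5)^2)) + 5) + 6 = -70] +6 is outermost — subtract 6 both sides. So sub: (-((x + 5)^2)) + 5 = -76.
Step 3. [(-((x + 5)^2)) + 5 = -76] +5 is outermost — subtract 5 both sides. So sub: -((x + 5)^2) = -81.
Step 4. [-((x + 5)^2) = -81] leading − — multiply by −1, so neg: (x + 5)^2 = 81.
Step 5. [(x + 5)^2 = 81] √ both sides: 81 ≥ 0 gives two branches, so sqrt: x + 5 = 9 or -9.
Step 6. [x + 5 = 9 or -9] +5 is outermost — subtract 5 both sides. So sub: x = 4 or -14.

Answer: x ∈ {-14, 4}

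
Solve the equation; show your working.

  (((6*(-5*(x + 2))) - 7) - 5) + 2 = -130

Step 1. [(((6*(-5*(x + 2))) - 7) - 5) + 2 = -130] subtract 2: x sits inside (… + 2). So sub: ((6*(-5*(x + 2))) - 7) - 5 = -132.
Step 2. [((6*(-5*(x + 2))) - 7) - 5 = -132] add 5: x sits inside (… - 5), so sub: (6*(-5*(x + 2))) - 7 = -127.
Step 3. [(6*(-5*(x + 2))) - 7 = -127] the outer -7 inverts by adding 7 ⇒ sub: 6*(-5*(x + 2)) = -120.
Step 4. [6*(-5*(x + 2)) = -120] 6 out front; divide by 6, so div: -5*(x + 2) = -20.
Step 5. [-5*(x + 2) = -20] LHS = -5·(…); ÷-5 both sides. So div: x + 2 = 4.
Step 6. [x + 2 = 4] +2 is outermost — subtract 2 both sides. So sub: x = 2.

Answer: x ∈ {2}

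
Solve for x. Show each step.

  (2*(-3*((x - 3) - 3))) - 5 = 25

Step 1. [(2*(-3*((x - 3) - 3))) - 5 = 25] 5 comes off first (add 5) ⇒ sub: 2*(-3*((x - 3) - 3)) = 30.
Step 2. [2*(-3*((x - 3) - 3)) = 30] leading coefficient 2: divide by 2, so div: -3*((x - 3) - 3) = 15.
Step 3. [-3*((x - 3) - 3) = 15] -3·(inner) — divide through by -3, so div: (x - 3) - 3 = -5.
Step 4. [(x - 3) - 3 = -5] 3 comes off first (add 3), so sub: x - 3 = -2.
Step 5. [x - 3 = -2] the outer -3 inverts by adding 3. So sub: x = 1.

Answer: x ∈ {1}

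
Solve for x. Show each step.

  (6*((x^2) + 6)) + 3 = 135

Step 1. [(6*((x^2) + 6)) + 3 = 135] peel the +3: subtract 3 from each side. So sub: 6*((x^2) + 6) = 132.
Step 2. [6*((x^2) + 6) = 132] 6·(inner) — divide through by 6 ⇒ div: (x^2) + 6 = 22.
Step 3. [(x^2) + 6 = 22] +6 is outermost — subtract 6 both sides ⇒ sub: x^2 = 16.
Step 4. [x^2 = 16] √ both sides: 16 ≥ 0 gives two branches ⇒ sqrt: x = 4 or -4.

Answer: x ∈ {-4, 4}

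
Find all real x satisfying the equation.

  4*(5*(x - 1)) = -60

Step 1. [4*(5*(x - 1)) = -60] 4·(inner) — divide through by 4 ⇒ div: 5*(x - 1) = -15.
Step 2. [5*(x - 1) = -15] 5·(inner) — divide through by 5 ⇒ div: x - 1 = -3.
Step 3. [x - 1 = -3] -1 is outermost — add 1 both sides. So sub: x = -2.

Answer: x ∈ {-2}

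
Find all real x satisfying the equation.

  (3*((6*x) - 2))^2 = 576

Step 1. [(3*((6*x) - 2))^2 = 576] √ both sides: 576 ≥ 0 gives two branches. So sqrt: 3*((6*x) - 2) = 24 or -24.
Step 2. [3*((6*x) - 2) = 24 or -24] 3 out front; divide by 3. So div: (6*x) - 2 = 8 or -8.
Step 3. [(6*x) - 2 = 8 or -8] 2 comes off first (add 2), so sub: 6*x = 10 or -6.
Step 4. [6*x = 10 or -6] 6·(inner) — divide through by 6 ⇒ div: x = 5/3 or -1.

Answer: x ∈ {-1, 5/3}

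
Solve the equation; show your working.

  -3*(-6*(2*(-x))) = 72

Step 1. [-3*(-6*(2*(-x))) = 72] -3·(inner) — divide through by -3 ⇒ div: -6*(2*(-x)) = -24.
Step 2. [-6*(2*(-x)) = -24] leading coefficient -6: divide by -6. So div: 2*(-x) = 4.
Step 3. [2*(-x) = 4] 2·(inner) — divide through by 2, so div: -x = 2.
Step 4. [-x = 2] LHS negated; negate both sides ⇒ neg: x = -2.

Answer: x ∈ {-2}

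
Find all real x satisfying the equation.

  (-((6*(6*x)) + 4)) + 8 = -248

Step 1. [(-((6*(6*x)) + 4)) + 8 = -248] +8 is outermost — subtract 8 both sides. So sub: -((6*(6*x)) + 4) = -256.
Step 2. [-((6*(6*x)) + 4) = -256] leading − — multiply by −1, so neg: (6*(6*x)) + 4 = 256.
Step 3. [(6*(6*x)) + 4 = 256] the outer +4 inverts by subtracting 4 ⇒ sub: 6*(6*x) = 252.
Step 4. [6*(6*x) = 252] leading coefficient 6: divide by 6 ⇒ div: 6*x = 42.
Step 5. [6*x = 42] 6·(inner) — divide through by 6. So div: x = 7.

Answer: x ∈ {7}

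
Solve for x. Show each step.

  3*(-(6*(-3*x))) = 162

Step 1. [3*(-(6*(-3*x))) = 162] leading coefficient 3: divide by 3, so div: -(6*(-3*x)) = 54.
Step 2. [-(6*(-3*x)) = 54] flip signs both sides, so neg: 6*(-3*x) = -54.
Step 3. [6*(-3*x) = -54] divide by the outer 6, so div: -3*x = -9.
Step 4. [-3*x = -9] divide by the outer -3. So div: x = 3.

Answer: x ∈ {3}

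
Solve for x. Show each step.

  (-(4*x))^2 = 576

Step 1. [(-(4*x))^2 = 576] 576 ≥ 0, LHS is (·)² — take ±√ ⇒ sqrt: -(4*x) = 24 or -24.
Step 2. [-(4*x) = 24 or -24] leading − — multiply by −1, so neg: 4*x = -24 or 24.
Step 3. [4*x = -24 or 24] 4·(inner) — divide through by 4, so div: x = -6 or 6.

Answer: x ∈ {-6, 6}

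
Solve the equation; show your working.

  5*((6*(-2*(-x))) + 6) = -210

Step 1. [5*((6*(-2*(-x))) + 6) = -210] 5 out front; divide by 5 ⇒ div: (6*(-2*(-x))) + 6 = -42.
Step 2. [(6*(-2*(-x))) + 6 = -42] +6 is outermost — subtract 6 both sides ⇒ sub: 6*(-2*(-x)) = -48.
Step 3. [6*(-2*(-x)) = -48] LHS = 6·(…); ÷6 both sides ⇒ div: -2*(-x) = -8.
Step 4. [-2*(-x) = -8] LHS = -2·(…); ÷-2 both sides, so div: -x = 4.
Step 5. [-x = 4] leading − — multiply by −1. So neg: x = -4.

Answer: x ∈ {-4}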